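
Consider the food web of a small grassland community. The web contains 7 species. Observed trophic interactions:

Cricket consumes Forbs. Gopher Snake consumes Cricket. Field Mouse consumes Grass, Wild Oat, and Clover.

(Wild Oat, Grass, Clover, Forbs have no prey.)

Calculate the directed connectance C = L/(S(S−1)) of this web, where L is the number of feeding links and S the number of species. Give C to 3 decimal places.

C = 0.119

The web has S = 7 species and L = 5 feeding links.
C = L / (S(S−1)) = 5 / 42 = 0.1190 ≈ 0.119.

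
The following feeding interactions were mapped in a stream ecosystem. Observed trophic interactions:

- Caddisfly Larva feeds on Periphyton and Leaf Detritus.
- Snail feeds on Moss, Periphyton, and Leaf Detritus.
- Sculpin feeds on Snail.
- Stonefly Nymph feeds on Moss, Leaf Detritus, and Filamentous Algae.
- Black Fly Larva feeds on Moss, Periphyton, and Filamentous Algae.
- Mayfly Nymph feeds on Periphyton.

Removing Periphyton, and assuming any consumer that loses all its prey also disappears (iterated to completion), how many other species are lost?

1

Remove Periphyton.
Round 1: Mayfly Nymph (all prey gone) → extinct.
No further losses. Total secondary extinctions: 1.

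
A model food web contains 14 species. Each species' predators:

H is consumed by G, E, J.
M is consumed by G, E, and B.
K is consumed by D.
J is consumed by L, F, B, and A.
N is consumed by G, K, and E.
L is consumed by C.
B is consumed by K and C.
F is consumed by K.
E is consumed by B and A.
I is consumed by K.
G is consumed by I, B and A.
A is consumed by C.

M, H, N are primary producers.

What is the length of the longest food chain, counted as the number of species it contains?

One longest chain: M → E → B → K → D.
It has 5 species and 4 links.

5 species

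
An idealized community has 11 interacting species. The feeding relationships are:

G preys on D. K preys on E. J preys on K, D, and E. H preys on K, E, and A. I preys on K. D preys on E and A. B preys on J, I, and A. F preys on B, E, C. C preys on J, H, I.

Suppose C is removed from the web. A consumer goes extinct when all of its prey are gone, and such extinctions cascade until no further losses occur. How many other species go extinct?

Remove C.
Every predator of it retains at least one other prey: F still has E, B.
No consumer loses all prey, so no secondary extinctions occur.

0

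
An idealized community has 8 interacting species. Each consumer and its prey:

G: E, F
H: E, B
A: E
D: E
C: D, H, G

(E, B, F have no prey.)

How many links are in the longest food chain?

One longest chain: E → D → C.
It has 3 species and 2 links.

2 links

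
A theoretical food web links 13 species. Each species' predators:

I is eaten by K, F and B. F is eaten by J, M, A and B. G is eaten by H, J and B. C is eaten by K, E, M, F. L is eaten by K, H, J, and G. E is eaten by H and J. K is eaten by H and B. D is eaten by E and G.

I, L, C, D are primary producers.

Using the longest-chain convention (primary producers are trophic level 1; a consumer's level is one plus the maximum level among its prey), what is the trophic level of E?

Trophic level 2

C is a producer → level 1.
E eats C (level 1); other prey at levels: D 1 → level 2.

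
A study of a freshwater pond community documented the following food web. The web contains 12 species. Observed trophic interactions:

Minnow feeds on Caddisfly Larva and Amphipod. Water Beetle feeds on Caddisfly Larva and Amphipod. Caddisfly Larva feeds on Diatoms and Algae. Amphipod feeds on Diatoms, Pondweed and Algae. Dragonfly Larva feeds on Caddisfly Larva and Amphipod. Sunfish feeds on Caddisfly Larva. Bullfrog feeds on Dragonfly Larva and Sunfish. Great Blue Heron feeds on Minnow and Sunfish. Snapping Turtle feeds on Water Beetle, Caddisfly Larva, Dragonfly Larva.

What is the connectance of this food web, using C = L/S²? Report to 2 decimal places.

The web has S = 12 species and L = 19 feeding links.
C = L / S² = 19 / 144 = 0.1319 ≈ 0.13.

C = 0.13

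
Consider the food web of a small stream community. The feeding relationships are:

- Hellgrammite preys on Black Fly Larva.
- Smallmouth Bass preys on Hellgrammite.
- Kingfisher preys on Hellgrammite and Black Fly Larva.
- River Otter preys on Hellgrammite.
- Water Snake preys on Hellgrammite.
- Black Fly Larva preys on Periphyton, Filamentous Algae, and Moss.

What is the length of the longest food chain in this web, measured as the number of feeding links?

One longest chain: Periphyton → Black Fly Larva → Hellgrammite → River Otter.
It has 4 species and 3 links.

3 links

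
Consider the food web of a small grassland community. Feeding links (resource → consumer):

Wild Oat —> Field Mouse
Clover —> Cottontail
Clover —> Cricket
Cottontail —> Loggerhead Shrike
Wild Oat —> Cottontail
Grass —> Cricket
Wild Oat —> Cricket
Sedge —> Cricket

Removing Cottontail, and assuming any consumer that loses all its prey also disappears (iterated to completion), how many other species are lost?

1

Remove Cottontail.
Round 1: Loggerhead Shrike (all prey gone) → extinct.
No further losses. Total secondary extinctions: 1.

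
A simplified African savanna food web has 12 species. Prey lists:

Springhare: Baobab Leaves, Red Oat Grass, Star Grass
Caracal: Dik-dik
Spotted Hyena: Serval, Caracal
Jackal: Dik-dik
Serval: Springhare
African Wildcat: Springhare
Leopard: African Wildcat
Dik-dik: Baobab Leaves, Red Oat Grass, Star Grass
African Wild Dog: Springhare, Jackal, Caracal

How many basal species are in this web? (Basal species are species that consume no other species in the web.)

3

Basal species (no prey listed): Baobab Leaves, Red Oat Grass, Star Grass.
Count: 3.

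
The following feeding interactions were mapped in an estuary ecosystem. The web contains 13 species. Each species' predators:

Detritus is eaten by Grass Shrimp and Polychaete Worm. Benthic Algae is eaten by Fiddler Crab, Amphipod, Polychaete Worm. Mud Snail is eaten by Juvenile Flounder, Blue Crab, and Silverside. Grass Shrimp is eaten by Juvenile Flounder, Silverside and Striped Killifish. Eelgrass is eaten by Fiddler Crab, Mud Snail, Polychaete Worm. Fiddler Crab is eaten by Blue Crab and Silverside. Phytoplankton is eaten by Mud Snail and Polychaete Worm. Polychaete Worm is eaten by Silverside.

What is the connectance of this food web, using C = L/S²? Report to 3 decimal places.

The web has S = 13 species and L = 19 feeding links.
C = L / S² = 19 / 169 = 0.1124 ≈ 0.112.

C = 0.112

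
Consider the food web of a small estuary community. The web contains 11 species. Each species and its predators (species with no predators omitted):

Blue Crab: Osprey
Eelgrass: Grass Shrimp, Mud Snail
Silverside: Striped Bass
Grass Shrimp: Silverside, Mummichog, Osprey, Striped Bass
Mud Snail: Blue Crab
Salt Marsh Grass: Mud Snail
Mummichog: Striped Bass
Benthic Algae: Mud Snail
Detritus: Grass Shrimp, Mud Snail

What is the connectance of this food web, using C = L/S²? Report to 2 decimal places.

The web has S = 11 species and L = 14 feeding links.
C = L / S² = 14 / 121 = 0.1157 ≈ 0.12.

C = 0.12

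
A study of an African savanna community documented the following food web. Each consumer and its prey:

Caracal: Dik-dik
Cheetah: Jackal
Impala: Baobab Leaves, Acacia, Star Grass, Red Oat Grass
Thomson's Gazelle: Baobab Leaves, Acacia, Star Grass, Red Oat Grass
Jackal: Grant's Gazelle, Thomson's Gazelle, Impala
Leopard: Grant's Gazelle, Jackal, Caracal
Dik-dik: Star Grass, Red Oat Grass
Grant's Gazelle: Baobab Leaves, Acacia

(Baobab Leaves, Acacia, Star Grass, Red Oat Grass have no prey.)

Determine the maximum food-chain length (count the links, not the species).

One longest chain: Baobab Leaves → Grant's Gazelle → Jackal → Cheetah.
It has 4 species and 3 links.

3 links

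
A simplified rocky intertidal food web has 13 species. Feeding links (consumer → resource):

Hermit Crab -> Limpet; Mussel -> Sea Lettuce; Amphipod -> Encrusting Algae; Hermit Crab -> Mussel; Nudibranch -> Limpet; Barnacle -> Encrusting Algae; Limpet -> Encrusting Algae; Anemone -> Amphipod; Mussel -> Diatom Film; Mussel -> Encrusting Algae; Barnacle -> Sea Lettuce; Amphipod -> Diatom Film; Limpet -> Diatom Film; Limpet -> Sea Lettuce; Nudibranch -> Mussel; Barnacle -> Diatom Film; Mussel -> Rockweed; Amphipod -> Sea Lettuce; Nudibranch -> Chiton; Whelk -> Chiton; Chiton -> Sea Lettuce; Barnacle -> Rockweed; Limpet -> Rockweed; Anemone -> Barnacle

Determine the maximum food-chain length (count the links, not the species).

2 links

One longest chain: Diatom Film → Limpet → Hermit Crab.
It has 3 species and 2 links.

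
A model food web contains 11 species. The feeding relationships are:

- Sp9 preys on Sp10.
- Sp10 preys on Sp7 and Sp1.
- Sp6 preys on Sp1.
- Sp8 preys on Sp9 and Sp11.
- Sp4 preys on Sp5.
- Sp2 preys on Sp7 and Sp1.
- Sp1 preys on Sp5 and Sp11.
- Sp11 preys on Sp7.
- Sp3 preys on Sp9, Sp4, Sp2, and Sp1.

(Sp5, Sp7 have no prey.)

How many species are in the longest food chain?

One longest chain: Sp7 → Sp11 → Sp1 → Sp10 → Sp9 → Sp8.
It has 6 species and 5 links.

6 species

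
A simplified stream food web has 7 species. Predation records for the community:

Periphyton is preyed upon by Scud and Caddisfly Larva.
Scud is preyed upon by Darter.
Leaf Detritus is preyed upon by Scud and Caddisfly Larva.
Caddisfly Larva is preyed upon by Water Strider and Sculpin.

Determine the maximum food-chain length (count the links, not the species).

One longest chain: Leaf Detritus → Scud → Darter.
It has 3 species and 2 links.

2 links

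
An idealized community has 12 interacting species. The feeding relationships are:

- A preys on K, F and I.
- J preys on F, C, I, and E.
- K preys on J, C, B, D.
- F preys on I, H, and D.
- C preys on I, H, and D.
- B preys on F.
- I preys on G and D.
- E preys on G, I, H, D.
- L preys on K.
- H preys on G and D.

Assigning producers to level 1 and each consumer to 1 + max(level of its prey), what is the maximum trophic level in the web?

6

Producers (level 1): D, G.
D → I → C → J → K → A gives A level 6.
No species has a prey at level 6, so no species reaches level 7.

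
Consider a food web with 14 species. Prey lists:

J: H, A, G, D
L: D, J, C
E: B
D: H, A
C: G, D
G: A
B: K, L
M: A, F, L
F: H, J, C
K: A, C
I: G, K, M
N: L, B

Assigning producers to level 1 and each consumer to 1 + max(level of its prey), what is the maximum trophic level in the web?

6

Producers (level 1): H, A.
A → G → J → L → M → I gives I level 6.
No species has a prey at level 6, so no species reaches level 7.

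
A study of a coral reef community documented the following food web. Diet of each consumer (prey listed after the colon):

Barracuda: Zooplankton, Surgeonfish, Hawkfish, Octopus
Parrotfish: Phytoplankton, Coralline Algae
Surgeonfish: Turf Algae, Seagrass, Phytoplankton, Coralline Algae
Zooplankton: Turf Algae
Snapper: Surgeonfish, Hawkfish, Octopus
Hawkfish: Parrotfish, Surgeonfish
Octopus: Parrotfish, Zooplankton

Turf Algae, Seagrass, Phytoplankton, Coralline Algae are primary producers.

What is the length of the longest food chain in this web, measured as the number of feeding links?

One longest chain: Phytoplankton → Parrotfish → Octopus → Barracuda.
It has 4 species and 3 links.

3 links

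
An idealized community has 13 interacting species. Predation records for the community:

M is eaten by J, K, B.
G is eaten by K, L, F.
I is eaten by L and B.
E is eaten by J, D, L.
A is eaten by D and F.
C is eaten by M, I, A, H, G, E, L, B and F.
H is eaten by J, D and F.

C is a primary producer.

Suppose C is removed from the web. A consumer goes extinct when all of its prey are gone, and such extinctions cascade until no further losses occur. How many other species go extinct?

Remove C.
Round 1: A (all prey gone), E (all prey gone), M (all prey gone), G (all prey gone), H (all prey gone), I (all prey gone) → extinct.
Round 2: L (all prey gone), B (all prey gone), K (all prey gone), D (all prey gone), J (all prey gone), F (all prey gone) → extinct.
No further losses. Total secondary extinctions: 12.

12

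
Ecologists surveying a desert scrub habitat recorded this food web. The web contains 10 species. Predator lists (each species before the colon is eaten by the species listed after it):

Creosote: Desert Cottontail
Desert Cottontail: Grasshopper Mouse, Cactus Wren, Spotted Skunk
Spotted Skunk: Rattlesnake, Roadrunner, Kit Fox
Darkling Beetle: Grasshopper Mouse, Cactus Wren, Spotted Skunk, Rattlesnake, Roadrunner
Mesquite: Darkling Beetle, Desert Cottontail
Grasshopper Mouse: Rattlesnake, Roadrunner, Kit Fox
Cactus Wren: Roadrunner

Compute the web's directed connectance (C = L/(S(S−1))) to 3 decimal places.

The web has S = 10 species and L = 18 feeding links.
C = L / (S(S−1)) = 18 / 90 = 0.2000 ≈ 0.200.

C = 0.200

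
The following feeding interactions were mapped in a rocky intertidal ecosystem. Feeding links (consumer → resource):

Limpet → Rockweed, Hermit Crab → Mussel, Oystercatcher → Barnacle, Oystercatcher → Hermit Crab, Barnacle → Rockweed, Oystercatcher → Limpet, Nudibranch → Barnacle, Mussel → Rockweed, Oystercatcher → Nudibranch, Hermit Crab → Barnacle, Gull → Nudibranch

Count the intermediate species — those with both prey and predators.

5

Intermediate species (has both prey and predators): Limpet, Barnacle, Mussel, Hermit Crab, Nudibranch.
Count: 5.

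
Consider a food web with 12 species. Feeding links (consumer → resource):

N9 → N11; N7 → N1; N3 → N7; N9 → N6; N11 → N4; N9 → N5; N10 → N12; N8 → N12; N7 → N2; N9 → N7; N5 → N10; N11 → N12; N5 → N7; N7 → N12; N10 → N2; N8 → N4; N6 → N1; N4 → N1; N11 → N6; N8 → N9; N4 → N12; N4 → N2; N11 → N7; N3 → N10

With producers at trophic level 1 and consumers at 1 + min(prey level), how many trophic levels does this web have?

Producers (level 1): N12, N2, N1.
Following each consumer down to its lowest-level prey: N12 → N7 → N9 (levels 1 through 3).
All prey of N9 (N7 2, N6 2, N11 2, N5 3) are at level 2 or above, so N9 is at level 1 + 2 = 3.
Every consumer has at least one prey at level 2 or below, so none exceeds level 3.

3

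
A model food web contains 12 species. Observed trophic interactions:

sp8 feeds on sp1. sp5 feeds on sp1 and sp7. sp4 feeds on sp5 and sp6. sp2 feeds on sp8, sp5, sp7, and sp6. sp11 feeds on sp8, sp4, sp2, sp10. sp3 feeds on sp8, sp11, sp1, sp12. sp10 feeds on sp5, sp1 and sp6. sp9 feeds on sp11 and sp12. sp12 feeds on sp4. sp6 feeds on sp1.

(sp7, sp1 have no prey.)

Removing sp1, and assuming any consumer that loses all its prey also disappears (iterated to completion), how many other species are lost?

Remove sp1.
Round 1: sp6 (all prey gone), sp8 (all prey gone) → extinct.
No further losses. Total secondary extinctions: 2.

2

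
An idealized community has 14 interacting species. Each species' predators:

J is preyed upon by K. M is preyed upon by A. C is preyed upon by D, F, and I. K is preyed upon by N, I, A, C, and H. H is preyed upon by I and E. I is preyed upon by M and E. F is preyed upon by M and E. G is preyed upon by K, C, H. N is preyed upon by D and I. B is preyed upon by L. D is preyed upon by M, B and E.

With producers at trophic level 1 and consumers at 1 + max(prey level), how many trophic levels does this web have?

Producers (level 1): J, G.
J → K → C → F → M → A gives A level 6.
No species has a prey at level 6, so no species reaches level 7.

6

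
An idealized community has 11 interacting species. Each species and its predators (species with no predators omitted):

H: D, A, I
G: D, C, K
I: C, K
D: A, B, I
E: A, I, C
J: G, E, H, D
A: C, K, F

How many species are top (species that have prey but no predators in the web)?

Top species (has prey, but nothing eats it): B, C, K, F.
Count: 4.

4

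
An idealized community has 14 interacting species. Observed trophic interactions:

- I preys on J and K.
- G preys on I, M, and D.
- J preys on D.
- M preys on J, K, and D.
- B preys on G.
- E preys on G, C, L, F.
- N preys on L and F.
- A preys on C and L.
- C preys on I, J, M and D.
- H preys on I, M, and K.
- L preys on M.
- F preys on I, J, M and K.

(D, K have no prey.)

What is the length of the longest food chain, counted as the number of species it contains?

5 species

One longest chain: D → J → I → C → E.
It has 5 species and 4 links.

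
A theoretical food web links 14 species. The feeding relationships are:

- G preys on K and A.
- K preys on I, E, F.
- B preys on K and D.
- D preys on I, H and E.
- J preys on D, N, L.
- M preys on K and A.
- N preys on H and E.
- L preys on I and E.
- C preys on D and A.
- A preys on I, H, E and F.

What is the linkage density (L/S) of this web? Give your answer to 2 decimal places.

L/S = 1.79

There are L = 25 links among S = 14 species.
L/S = 25/14 = 1.7857 ≈ 1.79.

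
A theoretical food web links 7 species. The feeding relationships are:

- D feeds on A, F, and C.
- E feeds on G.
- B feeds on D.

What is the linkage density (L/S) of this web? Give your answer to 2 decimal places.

L/S = 0.71

There are L = 5 links among S = 7 species.
L/S = 5/7 = 0.7143 ≈ 0.71.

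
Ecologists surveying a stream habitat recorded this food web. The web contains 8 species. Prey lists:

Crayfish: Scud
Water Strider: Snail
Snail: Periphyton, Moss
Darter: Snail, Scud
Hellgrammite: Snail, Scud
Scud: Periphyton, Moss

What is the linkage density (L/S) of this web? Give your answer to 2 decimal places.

L/S = 1.25

There are L = 10 links among S = 8 species.
L/S = 10/8 = 1.2500 ≈ 1.25.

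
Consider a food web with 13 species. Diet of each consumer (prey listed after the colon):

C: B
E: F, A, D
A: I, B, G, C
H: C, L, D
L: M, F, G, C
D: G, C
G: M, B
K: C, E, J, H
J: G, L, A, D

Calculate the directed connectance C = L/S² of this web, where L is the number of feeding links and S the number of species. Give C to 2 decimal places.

The web has S = 13 species and L = 27 feeding links.
C = L / S² = 27 / 169 = 0.1598 ≈ 0.16.

C = 0.16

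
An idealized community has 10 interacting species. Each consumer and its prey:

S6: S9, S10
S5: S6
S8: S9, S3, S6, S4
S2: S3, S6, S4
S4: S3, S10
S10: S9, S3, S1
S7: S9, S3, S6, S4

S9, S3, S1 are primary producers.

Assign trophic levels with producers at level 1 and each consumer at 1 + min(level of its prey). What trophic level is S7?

Trophic level 2

S9 is a producer → level 1.
S7 eats S9 → level 2.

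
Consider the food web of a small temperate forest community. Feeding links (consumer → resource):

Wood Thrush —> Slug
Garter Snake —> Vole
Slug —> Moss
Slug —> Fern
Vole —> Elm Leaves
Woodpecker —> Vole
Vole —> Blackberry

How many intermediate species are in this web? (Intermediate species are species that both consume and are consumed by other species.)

2

Intermediate species (has both prey and predators): Slug, Vole.
Count: 2.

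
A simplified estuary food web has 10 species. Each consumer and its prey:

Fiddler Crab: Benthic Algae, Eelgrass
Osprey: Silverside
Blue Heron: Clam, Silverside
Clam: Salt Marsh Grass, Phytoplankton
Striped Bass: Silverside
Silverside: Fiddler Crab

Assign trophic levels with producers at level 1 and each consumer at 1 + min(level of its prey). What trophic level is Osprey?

Benthic Algae is a producer → level 1.
Fiddler Crab eats Benthic Algae → level 2.
Silverside eats Fiddler Crab → level 3.
Osprey eats Silverside → level 4.
No prey of Osprey is below level 3, so 4 is the minimum.

Trophic level 4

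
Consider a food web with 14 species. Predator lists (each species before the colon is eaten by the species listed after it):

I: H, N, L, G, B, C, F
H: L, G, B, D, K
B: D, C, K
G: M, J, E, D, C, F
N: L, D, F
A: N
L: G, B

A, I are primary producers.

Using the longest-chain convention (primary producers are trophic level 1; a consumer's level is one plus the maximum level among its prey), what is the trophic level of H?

Trophic level 2

I is a producer → level 1.
H eats I → level 2.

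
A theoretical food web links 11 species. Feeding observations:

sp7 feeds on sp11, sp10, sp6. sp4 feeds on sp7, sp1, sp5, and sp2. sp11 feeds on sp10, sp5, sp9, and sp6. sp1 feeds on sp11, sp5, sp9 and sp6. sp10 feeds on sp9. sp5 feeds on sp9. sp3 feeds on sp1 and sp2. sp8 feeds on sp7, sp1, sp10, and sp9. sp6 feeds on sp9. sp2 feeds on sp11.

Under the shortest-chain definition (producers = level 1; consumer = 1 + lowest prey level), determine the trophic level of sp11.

Trophic level 2

sp9 is a producer → level 1.
sp11 eats sp9 → level 2.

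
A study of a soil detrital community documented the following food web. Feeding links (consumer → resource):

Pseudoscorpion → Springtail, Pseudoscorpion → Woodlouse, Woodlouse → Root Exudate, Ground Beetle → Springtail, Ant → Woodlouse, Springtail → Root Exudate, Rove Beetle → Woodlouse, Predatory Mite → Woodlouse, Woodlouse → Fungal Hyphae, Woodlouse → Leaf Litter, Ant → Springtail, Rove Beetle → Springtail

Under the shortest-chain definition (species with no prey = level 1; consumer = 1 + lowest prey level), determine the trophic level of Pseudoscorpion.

Leaf Litter has no prey (basal) → level 1.
Woodlouse eats Leaf Litter → level 2.
Pseudoscorpion eats Woodlouse → level 3.
No prey of Pseudoscorpion is below level 2, so 3 is the minimum.

Trophic level 3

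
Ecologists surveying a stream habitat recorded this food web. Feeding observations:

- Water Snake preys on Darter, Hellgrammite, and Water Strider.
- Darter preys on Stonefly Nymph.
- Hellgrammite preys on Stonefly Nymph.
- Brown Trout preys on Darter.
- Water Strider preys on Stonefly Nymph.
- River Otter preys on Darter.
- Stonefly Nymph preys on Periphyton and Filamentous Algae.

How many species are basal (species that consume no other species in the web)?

Basal species (no prey listed): Filamentous Algae, Periphyton.
Count: 2.

2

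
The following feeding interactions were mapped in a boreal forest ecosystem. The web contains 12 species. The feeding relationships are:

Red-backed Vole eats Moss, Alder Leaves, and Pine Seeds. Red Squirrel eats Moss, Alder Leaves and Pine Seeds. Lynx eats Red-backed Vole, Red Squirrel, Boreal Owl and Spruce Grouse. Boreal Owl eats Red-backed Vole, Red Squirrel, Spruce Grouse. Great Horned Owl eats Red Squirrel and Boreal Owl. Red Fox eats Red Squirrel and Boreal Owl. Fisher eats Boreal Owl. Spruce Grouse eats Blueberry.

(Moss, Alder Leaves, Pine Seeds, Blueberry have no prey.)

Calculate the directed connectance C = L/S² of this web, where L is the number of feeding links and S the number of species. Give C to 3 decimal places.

The web has S = 12 species and L = 19 feeding links.
C = L / S² = 19 / 144 = 0.1319 ≈ 0.132.

C = 0.132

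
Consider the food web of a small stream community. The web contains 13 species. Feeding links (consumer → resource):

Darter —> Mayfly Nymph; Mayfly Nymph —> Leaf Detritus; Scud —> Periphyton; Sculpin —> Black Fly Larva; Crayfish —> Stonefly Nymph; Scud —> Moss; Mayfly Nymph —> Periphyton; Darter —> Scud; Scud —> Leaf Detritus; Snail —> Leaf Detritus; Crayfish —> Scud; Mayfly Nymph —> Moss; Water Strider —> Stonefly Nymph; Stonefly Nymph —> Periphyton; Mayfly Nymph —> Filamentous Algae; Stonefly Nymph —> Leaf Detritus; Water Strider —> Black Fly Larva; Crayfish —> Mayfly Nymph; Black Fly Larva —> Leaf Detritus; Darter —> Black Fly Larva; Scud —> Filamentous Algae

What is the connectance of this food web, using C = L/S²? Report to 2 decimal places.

The web has S = 13 species and L = 21 feeding links.
C = L / S² = 21 / 169 = 0.1243 ≈ 0.12.

C = 0.12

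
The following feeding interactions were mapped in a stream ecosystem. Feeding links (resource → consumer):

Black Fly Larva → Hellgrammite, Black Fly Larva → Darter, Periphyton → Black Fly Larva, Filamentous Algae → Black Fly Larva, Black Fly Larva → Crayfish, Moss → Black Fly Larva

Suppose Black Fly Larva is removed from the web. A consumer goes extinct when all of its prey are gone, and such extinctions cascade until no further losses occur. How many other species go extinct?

Remove Black Fly Larva.
Round 1: Hellgrammite (all prey gone), Crayfish (all prey gone), Darter (all prey gone) → extinct.
No further losses. Total secondary extinctions: 3.

3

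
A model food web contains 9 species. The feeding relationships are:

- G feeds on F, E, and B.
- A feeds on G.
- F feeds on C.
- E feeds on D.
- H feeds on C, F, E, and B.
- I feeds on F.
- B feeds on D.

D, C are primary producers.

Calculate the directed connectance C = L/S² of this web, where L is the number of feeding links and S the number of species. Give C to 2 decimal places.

C = 0.15

The web has S = 9 species and L = 12 feeding links.
C = L / S² = 12 / 81 = 0.1481 ≈ 0.15.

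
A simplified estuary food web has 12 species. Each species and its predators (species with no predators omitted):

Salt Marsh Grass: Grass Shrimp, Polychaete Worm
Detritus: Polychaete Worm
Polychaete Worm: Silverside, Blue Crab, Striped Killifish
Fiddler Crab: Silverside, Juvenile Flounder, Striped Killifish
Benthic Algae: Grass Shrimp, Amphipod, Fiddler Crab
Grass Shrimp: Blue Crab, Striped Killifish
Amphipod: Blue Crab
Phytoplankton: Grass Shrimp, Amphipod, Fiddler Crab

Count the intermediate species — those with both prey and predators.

4

Intermediate species (has both prey and predators): Grass Shrimp, Amphipod, Polychaete Worm, Fiddler Crab.
Count: 4.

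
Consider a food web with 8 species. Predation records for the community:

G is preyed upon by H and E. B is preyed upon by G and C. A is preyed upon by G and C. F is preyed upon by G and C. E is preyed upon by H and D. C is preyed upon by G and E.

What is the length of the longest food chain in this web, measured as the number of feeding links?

One longest chain: B → C → G → E → H.
It has 5 species and 4 links.

4 links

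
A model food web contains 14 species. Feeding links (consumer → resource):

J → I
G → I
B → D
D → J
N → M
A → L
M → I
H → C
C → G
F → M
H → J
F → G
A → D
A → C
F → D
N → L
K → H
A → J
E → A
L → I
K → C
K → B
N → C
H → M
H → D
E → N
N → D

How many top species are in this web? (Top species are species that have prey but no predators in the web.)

Top species (has prey, but nothing eats it): F, E, K.
Count: 3.

3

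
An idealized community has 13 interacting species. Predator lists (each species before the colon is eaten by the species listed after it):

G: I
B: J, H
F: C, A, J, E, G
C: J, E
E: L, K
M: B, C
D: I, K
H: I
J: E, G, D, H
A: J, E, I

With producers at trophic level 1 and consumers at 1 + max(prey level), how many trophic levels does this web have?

5

Producers (level 1): M, F.
M → B → J → D → K gives K level 5.
No species has a prey at level 5, so no species reaches level 6.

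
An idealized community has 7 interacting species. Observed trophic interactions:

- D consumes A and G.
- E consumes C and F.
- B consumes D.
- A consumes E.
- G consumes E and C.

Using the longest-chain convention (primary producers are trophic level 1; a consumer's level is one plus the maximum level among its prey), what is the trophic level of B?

F is a producer → level 1.
E eats F (level 1); other prey at levels: C 1 → level 2.
G eats E (level 2); other prey at levels: C 1 → level 3.
D eats G (level 3); other prey at levels: A 3 → level 4.
B eats D → level 5.

Trophic level 5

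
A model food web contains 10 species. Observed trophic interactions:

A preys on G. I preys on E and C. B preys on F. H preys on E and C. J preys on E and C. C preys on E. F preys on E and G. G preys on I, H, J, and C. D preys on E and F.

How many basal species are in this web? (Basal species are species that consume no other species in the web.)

1

Basal species (no prey listed): E.
Count: 1.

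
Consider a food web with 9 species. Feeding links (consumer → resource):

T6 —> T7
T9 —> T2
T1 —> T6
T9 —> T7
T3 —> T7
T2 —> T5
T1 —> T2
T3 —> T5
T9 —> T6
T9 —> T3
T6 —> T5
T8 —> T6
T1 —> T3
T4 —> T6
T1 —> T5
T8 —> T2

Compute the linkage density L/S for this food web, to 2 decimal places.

There are L = 16 links among S = 9 species.
L/S = 16/9 = 1.7778 ≈ 1.78.

L/S = 1.78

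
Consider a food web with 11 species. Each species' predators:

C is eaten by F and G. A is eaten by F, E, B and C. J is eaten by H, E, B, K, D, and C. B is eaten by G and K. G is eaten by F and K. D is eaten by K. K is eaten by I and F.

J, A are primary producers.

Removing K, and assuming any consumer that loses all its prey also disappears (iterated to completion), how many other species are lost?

Remove K.
Round 1: I (all prey gone) → extinct.
No further losses. Total secondary extinctions: 1.

1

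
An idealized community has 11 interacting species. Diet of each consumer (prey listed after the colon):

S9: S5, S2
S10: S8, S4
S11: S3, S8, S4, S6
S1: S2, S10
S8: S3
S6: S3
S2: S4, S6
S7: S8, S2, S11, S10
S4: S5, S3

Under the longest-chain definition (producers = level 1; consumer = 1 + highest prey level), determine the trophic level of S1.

Trophic level 4

S5 is a producer → level 1.
S4 eats S5 (level 1); other prey at levels: S3 1 → level 2.
S2 eats S4 (level 2); other prey at levels: S6 2 → level 3.
S1 eats S2 (level 3); other prey at levels: S10 3 → level 4.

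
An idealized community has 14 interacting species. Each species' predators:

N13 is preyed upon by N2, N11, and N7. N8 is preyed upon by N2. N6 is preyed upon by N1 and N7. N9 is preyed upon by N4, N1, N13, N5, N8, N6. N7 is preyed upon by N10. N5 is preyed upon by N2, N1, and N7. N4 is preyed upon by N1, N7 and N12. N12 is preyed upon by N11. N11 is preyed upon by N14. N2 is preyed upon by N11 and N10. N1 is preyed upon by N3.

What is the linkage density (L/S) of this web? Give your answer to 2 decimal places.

L/S = 1.71

There are L = 24 links among S = 14 species.
L/S = 24/14 = 1.7143 ≈ 1.71.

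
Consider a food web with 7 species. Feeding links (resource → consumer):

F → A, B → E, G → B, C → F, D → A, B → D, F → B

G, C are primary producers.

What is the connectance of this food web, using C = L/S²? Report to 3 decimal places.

C = 0.143

The web has S = 7 species and L = 7 feeding links.
C = L / S² = 7 / 49 = 0.1429 ≈ 0.143.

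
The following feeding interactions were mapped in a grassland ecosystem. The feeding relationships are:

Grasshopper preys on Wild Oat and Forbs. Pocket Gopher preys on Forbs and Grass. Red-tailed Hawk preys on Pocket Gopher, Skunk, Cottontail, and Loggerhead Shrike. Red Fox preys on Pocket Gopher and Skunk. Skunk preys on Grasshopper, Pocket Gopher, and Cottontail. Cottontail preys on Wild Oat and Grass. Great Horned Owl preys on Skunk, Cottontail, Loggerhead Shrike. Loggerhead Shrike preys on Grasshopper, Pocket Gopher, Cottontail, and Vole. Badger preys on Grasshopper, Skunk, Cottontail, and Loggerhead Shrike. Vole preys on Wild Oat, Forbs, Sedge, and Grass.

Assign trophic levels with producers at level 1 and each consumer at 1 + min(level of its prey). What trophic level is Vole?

Sedge is a producer → level 1.
Vole eats Sedge → level 2.

Trophic level 2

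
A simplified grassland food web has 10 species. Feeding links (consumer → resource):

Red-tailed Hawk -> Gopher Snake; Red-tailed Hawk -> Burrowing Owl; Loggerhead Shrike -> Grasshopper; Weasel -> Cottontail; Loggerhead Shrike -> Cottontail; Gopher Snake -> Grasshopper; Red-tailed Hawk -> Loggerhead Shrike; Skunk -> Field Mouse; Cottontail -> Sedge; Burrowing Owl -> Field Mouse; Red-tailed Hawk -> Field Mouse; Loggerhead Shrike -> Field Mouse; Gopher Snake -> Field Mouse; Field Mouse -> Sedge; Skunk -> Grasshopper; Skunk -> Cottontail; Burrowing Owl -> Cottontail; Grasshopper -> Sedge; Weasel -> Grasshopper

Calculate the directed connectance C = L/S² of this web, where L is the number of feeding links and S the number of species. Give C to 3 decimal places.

C = 0.190

The web has S = 10 species and L = 19 feeding links.
C = L / S² = 19 / 100 = 0.1900 ≈ 0.190.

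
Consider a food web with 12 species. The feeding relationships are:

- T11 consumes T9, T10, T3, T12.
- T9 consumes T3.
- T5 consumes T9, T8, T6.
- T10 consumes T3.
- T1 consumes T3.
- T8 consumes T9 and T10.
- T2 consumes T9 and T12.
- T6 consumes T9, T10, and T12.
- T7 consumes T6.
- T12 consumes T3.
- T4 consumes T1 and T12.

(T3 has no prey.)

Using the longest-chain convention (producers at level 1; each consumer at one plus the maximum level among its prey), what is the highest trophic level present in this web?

4

Producers (level 1): T3.
T3 → T10 → T8 → T5 gives T5 level 4.
No species has a prey at level 4, so no species reaches level 5.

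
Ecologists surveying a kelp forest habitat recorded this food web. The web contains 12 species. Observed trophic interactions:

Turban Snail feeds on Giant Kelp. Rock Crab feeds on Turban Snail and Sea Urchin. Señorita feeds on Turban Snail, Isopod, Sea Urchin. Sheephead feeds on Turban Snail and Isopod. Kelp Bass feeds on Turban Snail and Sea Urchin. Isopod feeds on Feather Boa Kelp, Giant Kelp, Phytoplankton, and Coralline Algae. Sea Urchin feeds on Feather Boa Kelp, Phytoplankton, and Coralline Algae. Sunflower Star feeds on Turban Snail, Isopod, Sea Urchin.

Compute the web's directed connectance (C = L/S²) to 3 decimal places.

The web has S = 12 species and L = 20 feeding links.
C = L / S² = 20 / 144 = 0.1389 ≈ 0.139.

C = 0.139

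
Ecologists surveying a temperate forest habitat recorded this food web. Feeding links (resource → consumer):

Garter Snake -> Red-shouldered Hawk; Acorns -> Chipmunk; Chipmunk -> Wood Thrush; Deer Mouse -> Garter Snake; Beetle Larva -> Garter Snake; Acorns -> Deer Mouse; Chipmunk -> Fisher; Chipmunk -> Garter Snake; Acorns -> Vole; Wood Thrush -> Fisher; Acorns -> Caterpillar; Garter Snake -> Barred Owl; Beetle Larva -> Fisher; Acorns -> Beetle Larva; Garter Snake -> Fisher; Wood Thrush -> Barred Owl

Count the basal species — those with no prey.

1

Basal species (no prey listed): Acorns.
Count: 1.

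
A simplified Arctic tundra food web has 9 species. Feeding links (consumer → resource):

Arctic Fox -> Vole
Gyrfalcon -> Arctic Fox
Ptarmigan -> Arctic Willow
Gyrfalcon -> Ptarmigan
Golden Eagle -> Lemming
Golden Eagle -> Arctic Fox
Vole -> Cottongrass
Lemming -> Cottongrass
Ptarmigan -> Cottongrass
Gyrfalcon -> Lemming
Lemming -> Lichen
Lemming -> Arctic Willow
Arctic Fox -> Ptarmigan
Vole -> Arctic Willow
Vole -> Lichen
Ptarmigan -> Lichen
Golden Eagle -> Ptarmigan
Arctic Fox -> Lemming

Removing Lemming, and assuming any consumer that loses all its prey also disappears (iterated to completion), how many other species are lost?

0

Remove Lemming.
Every predator of it retains at least one other prey: Arctic Fox still has Vole, Ptarmigan; Gyrfalcon still has Ptarmigan, Arctic Fox; Golden Eagle still has Ptarmigan, Arctic Fox.
No consumer loses all prey, so no secondary extinctions occur.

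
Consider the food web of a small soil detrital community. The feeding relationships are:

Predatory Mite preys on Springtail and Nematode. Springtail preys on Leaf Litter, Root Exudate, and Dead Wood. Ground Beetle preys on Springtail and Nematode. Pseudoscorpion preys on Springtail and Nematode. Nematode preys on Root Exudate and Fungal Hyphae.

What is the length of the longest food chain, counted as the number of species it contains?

One longest chain: Dead Wood → Springtail → Pseudoscorpion.
It has 3 species and 2 links.

3 species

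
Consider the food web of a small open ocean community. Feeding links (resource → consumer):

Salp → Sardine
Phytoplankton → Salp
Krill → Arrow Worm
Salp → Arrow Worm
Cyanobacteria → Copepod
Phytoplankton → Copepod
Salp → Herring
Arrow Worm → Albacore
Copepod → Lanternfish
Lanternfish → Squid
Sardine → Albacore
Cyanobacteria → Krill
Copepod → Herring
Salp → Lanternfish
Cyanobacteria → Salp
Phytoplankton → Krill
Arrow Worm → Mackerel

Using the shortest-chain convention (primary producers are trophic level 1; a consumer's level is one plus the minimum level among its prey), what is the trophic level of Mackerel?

Phytoplankton is a producer → level 1.
Krill eats Phytoplankton → level 2.
Arrow Worm eats Krill → level 3.
Mackerel eats Arrow Worm → level 4.
No prey of Mackerel is below level 3, so 4 is the minimum.

Trophic level 4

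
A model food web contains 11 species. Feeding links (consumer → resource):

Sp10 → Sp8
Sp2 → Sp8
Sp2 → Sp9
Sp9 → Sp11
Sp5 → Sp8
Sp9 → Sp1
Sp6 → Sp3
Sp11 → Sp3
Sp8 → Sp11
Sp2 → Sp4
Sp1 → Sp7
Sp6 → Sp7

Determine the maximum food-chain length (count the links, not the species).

One longest chain: Sp7 → Sp1 → Sp9 → Sp2.
It has 4 species and 3 links.

3 links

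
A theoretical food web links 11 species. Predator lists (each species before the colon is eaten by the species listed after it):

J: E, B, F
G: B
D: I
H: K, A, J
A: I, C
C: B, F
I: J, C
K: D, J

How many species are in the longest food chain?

One longest chain: H → K → D → I → J → E.
It has 6 species and 5 links.

6 species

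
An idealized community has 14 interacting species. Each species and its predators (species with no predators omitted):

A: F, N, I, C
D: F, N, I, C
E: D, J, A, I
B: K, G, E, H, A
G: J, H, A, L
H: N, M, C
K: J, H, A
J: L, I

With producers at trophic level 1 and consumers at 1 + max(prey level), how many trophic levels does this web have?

Producers (level 1): B.
B → K → J → L gives L level 4.
No species has a prey at level 4, so no species reaches level 5.

4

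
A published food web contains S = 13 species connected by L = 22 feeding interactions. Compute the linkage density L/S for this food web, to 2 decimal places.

L/S = 1.69

There are L = 22 links among S = 13 species.
L/S = 22/13 = 1.6923 ≈ 1.69.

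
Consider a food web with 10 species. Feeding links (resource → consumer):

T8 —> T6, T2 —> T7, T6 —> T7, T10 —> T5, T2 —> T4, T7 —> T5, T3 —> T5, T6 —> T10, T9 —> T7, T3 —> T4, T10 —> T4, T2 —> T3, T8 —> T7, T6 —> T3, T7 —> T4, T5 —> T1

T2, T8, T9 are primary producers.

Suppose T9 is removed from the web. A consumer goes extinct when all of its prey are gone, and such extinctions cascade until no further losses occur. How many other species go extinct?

Remove T9.
Every predator of it retains at least one other prey: T7 still has T2, T8, T6.
No consumer loses all prey, so no secondary extinctions occur.

0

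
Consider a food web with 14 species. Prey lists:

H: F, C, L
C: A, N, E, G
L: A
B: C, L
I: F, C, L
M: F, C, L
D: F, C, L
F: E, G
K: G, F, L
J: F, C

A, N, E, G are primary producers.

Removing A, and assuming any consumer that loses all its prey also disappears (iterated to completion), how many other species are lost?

Remove A.
Round 1: L (all prey gone) → extinct.
No further losses. Total secondary extinctions: 1.

1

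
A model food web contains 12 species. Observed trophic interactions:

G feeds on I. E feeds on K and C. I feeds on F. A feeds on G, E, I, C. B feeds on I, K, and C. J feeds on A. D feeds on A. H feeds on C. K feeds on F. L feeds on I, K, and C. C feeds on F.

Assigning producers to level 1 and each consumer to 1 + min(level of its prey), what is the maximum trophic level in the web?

4

Producers (level 1): F.
Following each consumer down to its lowest-level prey: F → C → A → D (levels 1 through 4).
All prey of D (A 3) are at level 3 or above, so D is at level 1 + 3 = 4.
Every consumer has at least one prey at level 3 or below, so none exceeds level 4.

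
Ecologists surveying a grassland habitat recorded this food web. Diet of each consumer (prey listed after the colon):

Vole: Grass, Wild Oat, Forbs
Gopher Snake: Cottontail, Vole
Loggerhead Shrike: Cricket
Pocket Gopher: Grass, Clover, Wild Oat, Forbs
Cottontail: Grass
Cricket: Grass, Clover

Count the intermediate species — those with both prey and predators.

Intermediate species (has both prey and predators): Cottontail, Vole, Cricket.
Count: 3.

3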